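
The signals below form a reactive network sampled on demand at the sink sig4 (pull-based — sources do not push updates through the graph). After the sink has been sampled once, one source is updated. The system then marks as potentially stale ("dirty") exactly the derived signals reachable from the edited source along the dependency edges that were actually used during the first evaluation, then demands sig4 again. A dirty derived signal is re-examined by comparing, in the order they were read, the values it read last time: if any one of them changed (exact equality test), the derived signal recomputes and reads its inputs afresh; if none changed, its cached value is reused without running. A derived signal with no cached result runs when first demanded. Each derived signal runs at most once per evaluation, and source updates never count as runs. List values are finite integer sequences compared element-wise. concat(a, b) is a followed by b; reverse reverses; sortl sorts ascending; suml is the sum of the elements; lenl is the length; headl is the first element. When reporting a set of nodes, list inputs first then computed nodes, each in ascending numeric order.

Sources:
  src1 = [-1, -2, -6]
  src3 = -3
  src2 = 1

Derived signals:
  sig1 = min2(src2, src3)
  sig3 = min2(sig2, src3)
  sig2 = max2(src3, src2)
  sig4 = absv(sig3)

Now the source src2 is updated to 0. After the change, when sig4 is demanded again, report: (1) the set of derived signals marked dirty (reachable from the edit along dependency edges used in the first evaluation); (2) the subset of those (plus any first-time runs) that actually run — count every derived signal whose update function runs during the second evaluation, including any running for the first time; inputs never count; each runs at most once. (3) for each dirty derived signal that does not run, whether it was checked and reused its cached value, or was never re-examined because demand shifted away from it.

Initial pass — values computed on the first demand:
  sig2 = max2(-3, 1) = 1
  sig3 = min2(1, -3) = -3
  sig4 = absv(-3) = 3

Second demand — change propagation:
  sig2: re-runs because src2 1->0; new result 0.
  sig3: re-runs because sig2 1->0; new result -3 (unchanged).
  sig4: re-examined; everything it read last time is the same (sig3 unchanged) — cache 3 kept, no run.

The important point: sig3 recomputes to an identical value, and the output ends up unchanged.

Dirty set: sig2, sig3, sig4.
Run set: sig2, sig3 (2 run).
Re-examined without running (cache reused): sig4.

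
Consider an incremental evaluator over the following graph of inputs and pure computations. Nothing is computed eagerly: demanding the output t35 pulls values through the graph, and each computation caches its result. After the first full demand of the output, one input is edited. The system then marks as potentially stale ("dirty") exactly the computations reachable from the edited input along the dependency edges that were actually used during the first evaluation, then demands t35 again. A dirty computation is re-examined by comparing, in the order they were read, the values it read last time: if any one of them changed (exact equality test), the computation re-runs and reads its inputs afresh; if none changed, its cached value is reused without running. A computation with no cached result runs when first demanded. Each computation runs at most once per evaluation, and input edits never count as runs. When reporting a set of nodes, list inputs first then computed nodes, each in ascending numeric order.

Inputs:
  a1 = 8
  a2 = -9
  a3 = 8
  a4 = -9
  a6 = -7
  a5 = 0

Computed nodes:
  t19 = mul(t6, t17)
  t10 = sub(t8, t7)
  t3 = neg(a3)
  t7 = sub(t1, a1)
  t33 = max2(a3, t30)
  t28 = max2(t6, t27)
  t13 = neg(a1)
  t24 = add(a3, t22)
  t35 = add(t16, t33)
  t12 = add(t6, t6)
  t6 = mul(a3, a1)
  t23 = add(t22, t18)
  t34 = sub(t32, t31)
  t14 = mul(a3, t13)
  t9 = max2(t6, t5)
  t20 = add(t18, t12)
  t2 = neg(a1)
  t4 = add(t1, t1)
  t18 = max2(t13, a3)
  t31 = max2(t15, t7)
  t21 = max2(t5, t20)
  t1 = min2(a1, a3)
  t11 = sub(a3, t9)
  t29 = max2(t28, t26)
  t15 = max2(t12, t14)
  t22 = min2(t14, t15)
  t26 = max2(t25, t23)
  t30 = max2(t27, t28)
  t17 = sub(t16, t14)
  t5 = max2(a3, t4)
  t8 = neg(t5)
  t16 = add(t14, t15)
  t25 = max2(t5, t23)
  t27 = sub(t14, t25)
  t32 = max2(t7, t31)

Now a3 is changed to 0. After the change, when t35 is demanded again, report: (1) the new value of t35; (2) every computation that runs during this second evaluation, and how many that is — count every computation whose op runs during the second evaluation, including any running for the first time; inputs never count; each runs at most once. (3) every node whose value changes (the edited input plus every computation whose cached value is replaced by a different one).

Initial pass — values computed on the first demand:
  t1 = min2(8, 8) = 8
  t4 = add(8, 8) = 16
  t5 = max2(8, 16) = 16
  t6 = mul(8, 8) = 64
  t12 = add(64, 64) = 128
  t13 = neg(8) = -8
  t14 = mul(8, -8) = -64
  t15 = max2(128, -64) = 128
  t16 = add(-64, 128) = 64
  t18 = max2(-8, 8) = 8
  t22 = min2(-64, 128) = -64
  t23 = add(-64, 8) = -56
  t25 = max2(16, -56) = 16
  t27 = sub(-64, 16) = -80
  t28 = max2(64, -80) = 64
  t30 = max2(-80, 64) = 64
  t33 = max2(8, 64) = 64
  t35 = add(64, 64) = 128

Second demand — change propagation:
  t1: re-runs because a3 8->0; new result 0.
  t4: re-runs because t1 8->0; t1 8->0; new result 0.
  t5: re-runs because a3 8->0; t4 16->0; new result 0.
  t6: re-runs because a3 8->0; new result 0.
  t12: re-runs because t6 64->0; t6 64->0; new result 0.
  t14: re-runs because a3 8->0; new result 0.
  t15: re-runs because t12 128->0; t14 -64->0; new result 0.
  t16: re-runs because t14 -64->0; t15 128->0; new result 0.
  t18: re-runs because a3 8->0; new result 0.
  t22: re-runs because t14 -64->0; t15 128->0; new result 0.
  t23: re-runs because t22 -64->0; t18 8->0; new result 0.
  t25: re-runs because t5 16->0; t23 -56->0; new result 0.
  t27: re-runs because t14 -64->0; t25 16->0; new result 0.
  t28: re-runs because t6 64->0; t27 -80->0; new result 0.
  t30: re-runs because t27 -80->0; t28 64->0; new result 0.
  t33: re-runs because a3 8->0; t30 64->0; new result 0.
  t35: re-runs because t16 64->0; t33 64->0; new result 0.

t35 now evaluates to 0.
Run set: t1, t4, t5, t6, t12, t14, t15, t16, t18, t22, t23, t25, t27, t28, t30, t33, t35 (17 run).
Changed values: a3, t1, t4, t5, t6, t12, t14, t15, t16, t18, t22, t23, t25, t27, t28, t30, t33, t35.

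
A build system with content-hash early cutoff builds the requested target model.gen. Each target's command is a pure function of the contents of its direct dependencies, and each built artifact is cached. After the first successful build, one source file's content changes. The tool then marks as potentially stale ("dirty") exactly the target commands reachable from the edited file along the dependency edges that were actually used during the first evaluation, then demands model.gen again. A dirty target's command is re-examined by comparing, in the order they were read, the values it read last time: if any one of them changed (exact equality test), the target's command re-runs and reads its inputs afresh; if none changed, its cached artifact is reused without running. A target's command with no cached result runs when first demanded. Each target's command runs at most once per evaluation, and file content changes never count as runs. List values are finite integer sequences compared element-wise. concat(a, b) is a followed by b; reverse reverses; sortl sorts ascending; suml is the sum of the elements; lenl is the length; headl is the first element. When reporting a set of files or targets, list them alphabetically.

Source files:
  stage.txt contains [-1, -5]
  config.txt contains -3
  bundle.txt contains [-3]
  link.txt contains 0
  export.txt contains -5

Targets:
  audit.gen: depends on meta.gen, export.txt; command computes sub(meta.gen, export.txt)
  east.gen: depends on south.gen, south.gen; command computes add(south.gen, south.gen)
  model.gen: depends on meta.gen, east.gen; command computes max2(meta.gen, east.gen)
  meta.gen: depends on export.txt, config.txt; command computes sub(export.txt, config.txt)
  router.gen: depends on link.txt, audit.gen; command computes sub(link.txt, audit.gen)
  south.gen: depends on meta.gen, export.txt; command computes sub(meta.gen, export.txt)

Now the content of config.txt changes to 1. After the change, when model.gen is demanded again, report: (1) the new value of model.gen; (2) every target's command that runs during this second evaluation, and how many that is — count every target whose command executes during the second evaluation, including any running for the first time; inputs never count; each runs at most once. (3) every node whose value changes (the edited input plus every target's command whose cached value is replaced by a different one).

New value of model.gen: -2.
Target commands that run: east.gen, meta.gen, model.gen, south.gen — 4 in total.
Values that change: config.txt, east.gen, meta.gen, model.gen, south.gen.

First evaluation (everything demanded from the output):
  meta.gen = sub(-5, -3) = -2
  south.gen = sub(-2, -5) = 3
  east.gen = add(3, 3) = 6
  model.gen = max2(-2, 6) = 6

Propagation after the edit:
  meta.gen: runs — config.txt -3->1; result -6.
  south.gen: runs — meta.gen -2->-6; result -1.
  east.gen: runs — south.gen 3->-1; south.gen 3->-1; result -2.
  model.gen: runs — meta.gen -2->-6; east.gen 6->-2; result -2.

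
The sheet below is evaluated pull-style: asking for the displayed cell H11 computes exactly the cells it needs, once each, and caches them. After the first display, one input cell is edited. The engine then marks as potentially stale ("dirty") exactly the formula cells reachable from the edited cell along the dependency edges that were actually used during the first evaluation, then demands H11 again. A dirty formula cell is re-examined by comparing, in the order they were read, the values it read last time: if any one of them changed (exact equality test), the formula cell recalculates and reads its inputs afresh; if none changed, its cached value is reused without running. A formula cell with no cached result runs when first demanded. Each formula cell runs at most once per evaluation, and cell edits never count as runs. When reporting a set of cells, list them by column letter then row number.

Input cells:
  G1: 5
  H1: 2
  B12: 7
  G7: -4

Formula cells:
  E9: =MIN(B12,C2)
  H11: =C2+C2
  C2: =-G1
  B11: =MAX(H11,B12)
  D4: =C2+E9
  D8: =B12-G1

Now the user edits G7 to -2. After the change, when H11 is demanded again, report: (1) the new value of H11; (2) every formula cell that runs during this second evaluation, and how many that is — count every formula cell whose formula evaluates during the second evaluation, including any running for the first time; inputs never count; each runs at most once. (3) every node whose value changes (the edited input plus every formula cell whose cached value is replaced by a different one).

Demanding H11 again yields -10.
0 formula cells run: none.
The nodes whose values change: G7.
Note the shortcut — nothing in the graph depends on G7 at all, so no recomputation happens.

First demand of the output computes:
  C2 = -(5) = -5
  H11 = -5 + -5 = -10

After the edit, cleaning proceeds:
  no node depends on G7 at all; the second demand re-runs nothing.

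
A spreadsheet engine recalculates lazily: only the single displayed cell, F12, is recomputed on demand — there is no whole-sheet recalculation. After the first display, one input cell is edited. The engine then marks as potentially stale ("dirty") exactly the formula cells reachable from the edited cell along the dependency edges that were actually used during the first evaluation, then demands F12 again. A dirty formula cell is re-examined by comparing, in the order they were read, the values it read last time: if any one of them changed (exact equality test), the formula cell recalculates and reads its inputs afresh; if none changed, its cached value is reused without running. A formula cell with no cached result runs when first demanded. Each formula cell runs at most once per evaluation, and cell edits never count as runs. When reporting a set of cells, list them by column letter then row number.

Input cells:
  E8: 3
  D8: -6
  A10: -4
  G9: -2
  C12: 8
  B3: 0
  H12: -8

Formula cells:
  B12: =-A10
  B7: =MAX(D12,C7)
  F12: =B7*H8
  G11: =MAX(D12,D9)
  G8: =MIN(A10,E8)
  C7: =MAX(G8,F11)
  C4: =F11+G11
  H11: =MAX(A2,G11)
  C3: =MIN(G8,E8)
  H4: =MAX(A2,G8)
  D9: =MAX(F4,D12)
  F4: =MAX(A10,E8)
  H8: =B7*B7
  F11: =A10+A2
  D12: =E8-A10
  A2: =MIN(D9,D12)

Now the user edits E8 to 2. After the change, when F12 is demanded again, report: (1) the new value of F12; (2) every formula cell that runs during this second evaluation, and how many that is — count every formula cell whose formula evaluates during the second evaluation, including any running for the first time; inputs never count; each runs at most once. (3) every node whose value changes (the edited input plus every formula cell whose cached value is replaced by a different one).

New value of F12: 216.
Formula cells that run: A2, B7, C7, D9, D12, F4, F11, F12, G8, H8 — 10 in total.
Values that change: A2, B7, C7, D9, D12, E8, F4, F11, F12, H8.

First evaluation (everything demanded from the output):
  D12 = 3 - -4 = 7
  F4 = MAX(-4, 3) = 3
  D9 = MAX(3, 7) = 7
  A2 = MIN(7, 7) = 7
  F11 = -4 + 7 = 3
  G8 = MIN(-4, 3) = -4
  C7 = MAX(-4, 3) = 3
  B7 = MAX(7, 3) = 7
  H8 = 7 * 7 = 49
  F12 = 7 * 49 = 343

Propagation after the edit:
  D12: runs — E8 3->2; result 6.
  F4: runs — E8 3->2; result 2.
  D9: runs — F4 3->2; D12 7->6; result 6.
  A2: runs — D9 7->6; D12 7->6; result 6.
  F11: runs — A2 7->6; result 2.
  G8: runs — E8 3->2; result -4 (same value as before).
  C7: runs — F11 3->2; result 2.
  B7: runs — D12 7->6; C7 3->2; result 6.
  H8: runs — B7 7->6; B7 7->6; result 36.
  F12: runs — B7 7->6; H8 49->36; result 216.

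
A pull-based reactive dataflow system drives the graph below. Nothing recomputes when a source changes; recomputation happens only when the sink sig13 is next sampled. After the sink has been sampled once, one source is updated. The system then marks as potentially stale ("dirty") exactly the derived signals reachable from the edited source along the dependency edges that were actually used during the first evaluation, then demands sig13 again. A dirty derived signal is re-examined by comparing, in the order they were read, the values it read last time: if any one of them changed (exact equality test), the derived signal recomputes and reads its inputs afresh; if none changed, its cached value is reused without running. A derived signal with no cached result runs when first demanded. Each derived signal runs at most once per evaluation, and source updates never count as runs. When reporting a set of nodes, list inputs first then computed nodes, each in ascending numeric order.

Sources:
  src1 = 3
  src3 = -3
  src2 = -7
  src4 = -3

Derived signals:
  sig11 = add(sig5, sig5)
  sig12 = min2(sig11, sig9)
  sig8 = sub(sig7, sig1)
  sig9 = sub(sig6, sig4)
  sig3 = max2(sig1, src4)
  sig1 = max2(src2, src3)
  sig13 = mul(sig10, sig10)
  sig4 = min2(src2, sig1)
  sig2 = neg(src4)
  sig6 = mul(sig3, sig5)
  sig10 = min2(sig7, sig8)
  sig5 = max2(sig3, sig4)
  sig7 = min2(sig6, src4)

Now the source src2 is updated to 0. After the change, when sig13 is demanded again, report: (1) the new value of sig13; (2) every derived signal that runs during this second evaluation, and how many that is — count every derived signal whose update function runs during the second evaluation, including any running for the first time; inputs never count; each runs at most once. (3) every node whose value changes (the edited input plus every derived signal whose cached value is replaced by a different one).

New value of sig13: 9.
Derived signals that run: sig1, sig3, sig4, sig5, sig6, sig7, sig8, sig10 — 8 in total.
Values that change: src2, sig1, sig3, sig4, sig5, sig6, sig8.
Key observation: the cutoff stops propagation at sig13 — its inputs' values are unchanged, so it reuses its cache.

First evaluation (everything demanded from the output):
  sig1 = max2(-7, -3) = -3
  sig3 = max2(-3, -3) = -3
  sig4 = min2(-7, -3) = -7
  sig5 = max2(-3, -7) = -3
  sig6 = mul(-3, -3) = 9
  sig7 = min2(9, -3) = -3
  sig8 = sub(-3, -3) = 0
  sig10 = min2(-3, 0) = -3
  sig13 = mul(-3, -3) = 9

Propagation after the edit:
  sig1: runs — src2 -7->0; result 0.
  sig3: runs — sig1 -3->0; result 0.
  sig4: runs — src2 -7->0; sig1 -3->0; result 0.
  sig5: runs — sig3 -3->0; sig4 -7->0; result 0.
  sig6: runs — sig3 -3->0; sig5 -3->0; result 0.
  sig7: runs — sig6 9->0; result -3 (same value as before).
  sig8: runs — sig1 -3->0; result -3.
  sig10: runs — sig8 0->-3; result -3 (same value as before).
  sig13: checked — values it read are unchanged (sig10 unchanged, sig10 unchanged); reused cached 9 without running.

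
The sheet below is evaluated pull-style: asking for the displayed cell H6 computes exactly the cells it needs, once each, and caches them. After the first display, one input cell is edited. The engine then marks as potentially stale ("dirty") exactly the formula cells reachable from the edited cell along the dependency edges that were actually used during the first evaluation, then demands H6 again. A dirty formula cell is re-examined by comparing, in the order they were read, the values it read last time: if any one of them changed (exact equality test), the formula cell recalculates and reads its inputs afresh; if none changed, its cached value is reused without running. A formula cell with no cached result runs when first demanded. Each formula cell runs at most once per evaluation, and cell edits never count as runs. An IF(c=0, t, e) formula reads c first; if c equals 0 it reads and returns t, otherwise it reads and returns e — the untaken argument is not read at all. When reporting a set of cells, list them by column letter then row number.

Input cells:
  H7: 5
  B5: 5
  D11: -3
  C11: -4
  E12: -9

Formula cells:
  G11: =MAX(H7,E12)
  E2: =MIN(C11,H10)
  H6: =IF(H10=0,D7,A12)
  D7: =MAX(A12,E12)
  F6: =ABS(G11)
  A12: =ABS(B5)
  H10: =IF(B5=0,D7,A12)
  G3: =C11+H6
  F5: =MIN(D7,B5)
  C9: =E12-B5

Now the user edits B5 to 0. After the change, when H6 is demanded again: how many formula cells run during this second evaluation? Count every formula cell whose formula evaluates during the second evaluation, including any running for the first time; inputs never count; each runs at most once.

4 formula cells run: A12, D7, H6, H10.
Note the branch switch — D7 had no cache and runs now for the first time.

First demand of the output computes:
  A12 = ABS(5) = 5
  H10 = IF(B5=0: B5=5 -> else branch A12) = 5
  H6 = IF(H10=0: H10=5 -> else branch A12) = 5

After the edit, cleaning proceeds:
  A12: a read changed (B5 5->0) — executes, giving 0.
  D7: had never run; runs now, result 0.
  H10: a read changed (B5 5->0; A12 5->0) — executes, giving 0.
  H6: a read changed (H10 5->0; A12 5->0) — executes, giving 0.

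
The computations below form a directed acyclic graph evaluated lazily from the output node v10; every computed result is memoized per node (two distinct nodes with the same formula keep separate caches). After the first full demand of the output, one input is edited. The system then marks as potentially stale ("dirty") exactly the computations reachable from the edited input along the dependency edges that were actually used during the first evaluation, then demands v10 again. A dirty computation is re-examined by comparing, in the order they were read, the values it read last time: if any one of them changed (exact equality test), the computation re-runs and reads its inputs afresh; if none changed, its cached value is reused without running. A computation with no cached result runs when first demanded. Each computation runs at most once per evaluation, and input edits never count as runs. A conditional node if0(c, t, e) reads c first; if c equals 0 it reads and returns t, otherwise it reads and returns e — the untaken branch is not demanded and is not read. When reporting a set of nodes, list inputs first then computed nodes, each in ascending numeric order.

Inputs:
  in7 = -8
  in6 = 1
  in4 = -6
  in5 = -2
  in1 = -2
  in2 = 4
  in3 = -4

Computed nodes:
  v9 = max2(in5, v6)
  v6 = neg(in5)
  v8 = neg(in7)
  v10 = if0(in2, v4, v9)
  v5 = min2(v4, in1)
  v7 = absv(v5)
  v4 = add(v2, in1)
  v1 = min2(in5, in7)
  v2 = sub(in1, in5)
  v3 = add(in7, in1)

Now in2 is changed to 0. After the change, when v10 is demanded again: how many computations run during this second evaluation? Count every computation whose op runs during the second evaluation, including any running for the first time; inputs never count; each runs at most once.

3 computations run: v2, v4, v10.
Note the branch switch — v2, v4 had no cache and run now for the first time.

First demand of the output computes:
  v6 = neg(-2) = 2
  v9 = max2(-2, 2) = 2
  v10 = if0(in2=4 -> else branch v9) = 2

After the edit, cleaning proceeds:
  v2: had never run; runs now, result 0.
  v4: had never run; runs now, result -2.
  v10: a read changed (in2 4->0) — executes, giving -2.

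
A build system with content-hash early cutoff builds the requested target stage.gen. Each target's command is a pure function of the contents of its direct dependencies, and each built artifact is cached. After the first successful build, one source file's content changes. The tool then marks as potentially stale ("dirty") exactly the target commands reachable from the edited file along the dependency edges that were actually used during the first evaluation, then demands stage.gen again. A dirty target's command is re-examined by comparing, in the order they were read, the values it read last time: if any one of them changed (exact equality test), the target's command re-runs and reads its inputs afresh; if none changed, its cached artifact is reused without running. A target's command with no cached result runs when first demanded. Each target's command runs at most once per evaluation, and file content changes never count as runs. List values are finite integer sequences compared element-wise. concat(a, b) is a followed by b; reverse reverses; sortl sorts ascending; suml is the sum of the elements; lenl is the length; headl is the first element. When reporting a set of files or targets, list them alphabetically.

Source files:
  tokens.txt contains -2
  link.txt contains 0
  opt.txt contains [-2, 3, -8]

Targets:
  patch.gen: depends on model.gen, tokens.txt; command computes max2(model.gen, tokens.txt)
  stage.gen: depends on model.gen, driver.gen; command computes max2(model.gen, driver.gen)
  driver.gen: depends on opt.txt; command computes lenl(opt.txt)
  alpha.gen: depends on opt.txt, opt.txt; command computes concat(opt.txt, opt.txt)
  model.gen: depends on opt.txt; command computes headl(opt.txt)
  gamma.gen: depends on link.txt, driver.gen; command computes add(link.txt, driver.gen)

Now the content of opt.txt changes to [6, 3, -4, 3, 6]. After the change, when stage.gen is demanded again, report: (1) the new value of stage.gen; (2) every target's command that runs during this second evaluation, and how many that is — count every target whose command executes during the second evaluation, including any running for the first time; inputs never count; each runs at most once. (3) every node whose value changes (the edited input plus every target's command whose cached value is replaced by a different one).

New value of stage.gen: 6.
Target commands that run: driver.gen, model.gen, stage.gen — 3 in total.
Values that change: driver.gen, model.gen, opt.txt, stage.gen.

First evaluation (everything demanded from the output):
  driver.gen = lenl([-2, 3, -8]) = 3
  model.gen = headl([-2, 3, -8]) = -2
  stage.gen = max2(-2, 3) = 3

Propagation after the edit:
  driver.gen: runs — opt.txt [-2, 3, -8]->[6, 3, -4, 3, 6]; result 5.
  model.gen: runs — opt.txt [-2, 3, -8]->[6, 3, -4, 3, 6]; result 6.
  stage.gen: runs — model.gen -2->6; driver.gen 3->5; result 6.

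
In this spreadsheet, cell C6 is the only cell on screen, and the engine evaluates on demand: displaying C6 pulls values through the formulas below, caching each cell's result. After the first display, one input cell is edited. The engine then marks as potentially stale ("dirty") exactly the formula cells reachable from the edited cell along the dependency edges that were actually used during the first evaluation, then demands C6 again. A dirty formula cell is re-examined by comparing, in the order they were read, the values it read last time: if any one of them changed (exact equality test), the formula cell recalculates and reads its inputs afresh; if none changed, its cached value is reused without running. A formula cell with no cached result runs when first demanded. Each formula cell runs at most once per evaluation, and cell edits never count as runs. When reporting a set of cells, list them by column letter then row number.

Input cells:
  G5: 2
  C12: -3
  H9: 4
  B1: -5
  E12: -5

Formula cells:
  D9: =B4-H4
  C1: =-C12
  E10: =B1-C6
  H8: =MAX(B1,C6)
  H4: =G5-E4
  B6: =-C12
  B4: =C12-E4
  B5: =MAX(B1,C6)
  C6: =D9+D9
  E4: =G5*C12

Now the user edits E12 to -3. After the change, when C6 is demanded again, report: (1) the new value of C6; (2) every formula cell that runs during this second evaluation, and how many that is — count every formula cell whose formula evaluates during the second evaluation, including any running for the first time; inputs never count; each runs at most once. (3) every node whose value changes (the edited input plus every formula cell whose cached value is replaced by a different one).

Initial pass — values computed on the first demand:
  E4 = 2 * -3 = -6
  B4 = -3 - -6 = 3
  H4 = 2 - -6 = 8
  D9 = 3 - 8 = -5
  C6 = -5 + -5 = -10

Second demand — change propagation:
  no demanded computation ever read E12, so the edit dirties nothing and nothing runs.

The important point: nothing the output needs ever reads E12, so the edit is invisible to it.

C6 now evaluates to -10.
Run set: none (0 run).
Changed values: E12.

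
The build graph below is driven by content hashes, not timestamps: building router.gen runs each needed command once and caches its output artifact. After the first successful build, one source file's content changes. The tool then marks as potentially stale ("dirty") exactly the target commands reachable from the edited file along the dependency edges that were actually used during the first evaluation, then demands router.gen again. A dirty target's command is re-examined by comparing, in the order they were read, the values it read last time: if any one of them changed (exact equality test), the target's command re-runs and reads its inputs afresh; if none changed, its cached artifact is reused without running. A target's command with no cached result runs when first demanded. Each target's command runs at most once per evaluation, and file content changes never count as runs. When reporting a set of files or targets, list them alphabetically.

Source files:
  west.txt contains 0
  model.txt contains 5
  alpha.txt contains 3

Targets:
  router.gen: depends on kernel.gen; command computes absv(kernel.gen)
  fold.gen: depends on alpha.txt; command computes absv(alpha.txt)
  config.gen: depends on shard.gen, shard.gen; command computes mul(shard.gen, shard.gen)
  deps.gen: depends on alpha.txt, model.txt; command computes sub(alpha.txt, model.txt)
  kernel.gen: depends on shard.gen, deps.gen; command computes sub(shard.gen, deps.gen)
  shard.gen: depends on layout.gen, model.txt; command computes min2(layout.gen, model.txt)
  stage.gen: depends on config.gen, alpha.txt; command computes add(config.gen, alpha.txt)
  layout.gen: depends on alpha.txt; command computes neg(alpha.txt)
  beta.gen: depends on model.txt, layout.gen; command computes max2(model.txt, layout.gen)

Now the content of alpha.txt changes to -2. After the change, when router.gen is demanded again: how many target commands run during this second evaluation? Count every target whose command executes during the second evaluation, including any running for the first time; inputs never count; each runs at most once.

Run set: deps.gen, kernel.gen, layout.gen, router.gen, shard.gen (5 run).

Initial pass — values computed on the first demand:
  deps.gen = sub(3, 5) = -2
  layout.gen = neg(3) = -3
  shard.gen = min2(-3, 5) = -3
  kernel.gen = sub(-3, -2) = -1
  router.gen = absv(-1) = 1

Second demand — change propagation:
  deps.gen: re-runs because alpha.txt 3->-2; new result -7.
  layout.gen: re-runs because alpha.txt 3->-2; new result 2.
  shard.gen: re-runs because layout.gen -3->2; new result 2.
  kernel.gen: re-runs because shard.gen -3->2; deps.gen -2->-7; new result 9.
  router.gen: re-runs because kernel.gen -1->9; new result 9.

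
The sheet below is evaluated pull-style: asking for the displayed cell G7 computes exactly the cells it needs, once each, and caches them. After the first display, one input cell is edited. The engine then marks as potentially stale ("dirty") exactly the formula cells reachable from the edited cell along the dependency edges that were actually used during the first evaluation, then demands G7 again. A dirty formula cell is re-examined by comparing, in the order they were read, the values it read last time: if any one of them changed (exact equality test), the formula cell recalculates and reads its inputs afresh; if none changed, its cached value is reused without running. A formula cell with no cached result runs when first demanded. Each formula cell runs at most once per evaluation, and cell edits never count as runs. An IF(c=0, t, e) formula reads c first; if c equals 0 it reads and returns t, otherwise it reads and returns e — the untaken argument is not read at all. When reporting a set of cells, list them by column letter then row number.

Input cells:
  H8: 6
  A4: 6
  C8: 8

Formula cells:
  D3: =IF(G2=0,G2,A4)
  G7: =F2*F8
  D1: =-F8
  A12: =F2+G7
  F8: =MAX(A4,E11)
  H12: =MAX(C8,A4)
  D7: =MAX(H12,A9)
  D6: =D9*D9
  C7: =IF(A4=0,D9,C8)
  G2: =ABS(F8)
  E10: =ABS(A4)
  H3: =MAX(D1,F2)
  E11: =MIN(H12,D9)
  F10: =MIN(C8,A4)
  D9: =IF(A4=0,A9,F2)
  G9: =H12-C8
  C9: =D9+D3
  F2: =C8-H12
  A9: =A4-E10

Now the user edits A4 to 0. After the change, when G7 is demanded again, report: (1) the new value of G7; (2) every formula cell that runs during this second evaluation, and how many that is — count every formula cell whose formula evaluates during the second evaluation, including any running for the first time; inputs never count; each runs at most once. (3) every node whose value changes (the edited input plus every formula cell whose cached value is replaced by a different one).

First demand of the output computes:
  H12 = MAX(8, 6) = 8
  F2 = 8 - 8 = 0
  D9 = IF(A4=0: A4=6 -> else branch F2) = 0
  E11 = MIN(8, 0) = 0
  F8 = MAX(6, 0) = 6
  G7 = 0 * 6 = 0

After the edit, cleaning proceeds:
  E10: had never run; runs now, result 0.
  A9: had never run; runs now, result 0.
  H12: a read changed (A4 6->0) — executes, giving 8 — identical to its old value.
  F2: dirty, but its reads are unchanged (C8 unchanged, H12 unchanged); cached 0 stands.
  D9: a read changed (A4 6->0) — executes, giving 0 — identical to its old value.
  E11: dirty, but its reads are unchanged (H12 unchanged, D9 unchanged); cached 0 stands.
  F8: a read changed (A4 6->0) — executes, giving 0.
  G7: a read changed (F8 6->0) — executes, giving 0 — identical to its old value.

Note the branch switch — A9, E10 had no cache and run now for the first time.

Demanding G7 again yields 0.
6 formula cells run: A9, D9, E10, F8, G7, H12.
The nodes whose values change: A4, F8.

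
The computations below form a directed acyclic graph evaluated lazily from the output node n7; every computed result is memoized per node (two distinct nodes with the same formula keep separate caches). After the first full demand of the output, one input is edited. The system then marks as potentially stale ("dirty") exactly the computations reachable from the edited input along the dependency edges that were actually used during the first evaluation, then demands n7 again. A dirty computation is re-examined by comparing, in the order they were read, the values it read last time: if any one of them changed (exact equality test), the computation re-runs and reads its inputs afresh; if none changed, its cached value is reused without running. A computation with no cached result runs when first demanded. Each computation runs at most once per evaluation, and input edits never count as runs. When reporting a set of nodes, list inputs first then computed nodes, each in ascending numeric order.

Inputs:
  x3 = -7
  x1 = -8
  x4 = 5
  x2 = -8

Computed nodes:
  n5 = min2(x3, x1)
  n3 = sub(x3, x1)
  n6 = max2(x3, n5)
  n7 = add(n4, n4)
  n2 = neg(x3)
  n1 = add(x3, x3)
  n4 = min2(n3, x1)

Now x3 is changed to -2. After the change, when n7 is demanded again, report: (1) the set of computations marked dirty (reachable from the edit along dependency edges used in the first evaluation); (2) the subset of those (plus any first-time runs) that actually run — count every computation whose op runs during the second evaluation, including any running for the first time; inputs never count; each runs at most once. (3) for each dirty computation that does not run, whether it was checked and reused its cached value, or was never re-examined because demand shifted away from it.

The edit dirties: n3, n4, n7.
2 computations run: n3, n4.
Cache hits after checking: n7.
Note the absorption at n4: it re-runs yet its value is the same, leaving the output's value untouched.

First demand of the output computes:
  n3 = sub(-7, -8) = 1
  n4 = min2(1, -8) = -8
  n7 = add(-8, -8) = -16

After the edit, cleaning proceeds:
  n3: a read changed (x3 -7->-2) — executes, giving 6.
  n4: a read changed (n3 1->6) — executes, giving -8 — identical to its old value.
  n7: dirty, but its reads are unchanged (n4 unchanged, n4 unchanged); cached -16 stands.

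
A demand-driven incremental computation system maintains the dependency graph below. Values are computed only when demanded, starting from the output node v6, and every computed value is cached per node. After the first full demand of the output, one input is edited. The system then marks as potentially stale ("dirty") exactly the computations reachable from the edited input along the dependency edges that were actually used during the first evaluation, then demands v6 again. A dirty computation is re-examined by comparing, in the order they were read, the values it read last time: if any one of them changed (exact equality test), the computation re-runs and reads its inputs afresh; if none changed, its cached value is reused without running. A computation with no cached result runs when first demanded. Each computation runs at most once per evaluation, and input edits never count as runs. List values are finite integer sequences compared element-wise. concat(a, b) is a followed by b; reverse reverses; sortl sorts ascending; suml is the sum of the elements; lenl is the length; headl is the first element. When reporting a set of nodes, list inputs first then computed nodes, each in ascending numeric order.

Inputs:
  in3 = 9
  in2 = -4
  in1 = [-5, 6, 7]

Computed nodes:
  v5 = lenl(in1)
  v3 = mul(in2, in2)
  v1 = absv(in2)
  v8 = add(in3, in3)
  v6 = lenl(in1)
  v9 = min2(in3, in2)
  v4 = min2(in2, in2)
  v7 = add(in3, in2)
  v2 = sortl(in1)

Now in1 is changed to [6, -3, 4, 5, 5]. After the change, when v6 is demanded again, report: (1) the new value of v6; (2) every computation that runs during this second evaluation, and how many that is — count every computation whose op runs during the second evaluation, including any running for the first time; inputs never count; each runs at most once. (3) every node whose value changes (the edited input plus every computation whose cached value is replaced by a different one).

New value of v6: 5.
Computations that run: v6 — 1 in total.
Values that change: in1, v6.

First evaluation (everything demanded from the output):
  v6 = lenl([-5, 6, 7]) = 3

Propagation after the edit:
  v6: runs — in1 [-5, 6, 7]->[6, -3, 4, 5, 5]; result 5.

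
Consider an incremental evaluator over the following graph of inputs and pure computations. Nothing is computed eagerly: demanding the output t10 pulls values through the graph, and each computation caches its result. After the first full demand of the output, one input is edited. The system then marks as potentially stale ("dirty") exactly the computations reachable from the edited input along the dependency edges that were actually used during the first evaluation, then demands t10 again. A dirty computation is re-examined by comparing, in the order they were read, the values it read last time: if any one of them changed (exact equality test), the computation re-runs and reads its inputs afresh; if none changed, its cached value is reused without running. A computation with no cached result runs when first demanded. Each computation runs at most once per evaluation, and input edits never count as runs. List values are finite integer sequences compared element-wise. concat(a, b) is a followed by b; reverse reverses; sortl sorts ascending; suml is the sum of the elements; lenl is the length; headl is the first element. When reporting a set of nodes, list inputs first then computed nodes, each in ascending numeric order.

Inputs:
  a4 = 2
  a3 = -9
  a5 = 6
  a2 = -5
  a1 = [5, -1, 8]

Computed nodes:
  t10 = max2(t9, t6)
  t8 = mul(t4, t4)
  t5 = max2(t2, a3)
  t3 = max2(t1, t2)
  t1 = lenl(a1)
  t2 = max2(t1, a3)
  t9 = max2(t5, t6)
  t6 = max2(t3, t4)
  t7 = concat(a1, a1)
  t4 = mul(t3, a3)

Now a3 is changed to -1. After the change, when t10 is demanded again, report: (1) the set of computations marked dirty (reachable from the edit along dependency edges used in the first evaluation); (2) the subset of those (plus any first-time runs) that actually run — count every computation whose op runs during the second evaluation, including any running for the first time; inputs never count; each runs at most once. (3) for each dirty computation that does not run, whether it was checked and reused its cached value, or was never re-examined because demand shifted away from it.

Initial pass — values computed on the first demand:
  t1 = lenl([5, -1, 8]) = 3
  t2 = max2(3, -9) = 3
  t3 = max2(3, 3) = 3
  t4 = mul(3, -9) = -27
  t5 = max2(3, -9) = 3
  t6 = max2(3, -27) = 3
  t9 = max2(3, 3) = 3
  t10 = max2(3, 3) = 3

Second demand — change propagation:
  t2: re-runs because a3 -9->-1; new result 3 (unchanged).
  t3: re-examined; everything it read last time is the same (t1 unchanged, t2 unchanged) — cache 3 kept, no run.
  t4: re-runs because a3 -9->-1; new result -3.
  t5: re-runs because a3 -9->-1; new result 3 (unchanged).
  t6: re-runs because t4 -27->-3; new result 3 (unchanged).
  t9: re-examined; everything it read last time is the same (t5 unchanged, t6 unchanged) — cache 3 kept, no run.
  t10: re-examined; everything it read last time is the same (t9 unchanged, t6 unchanged) — cache 3 kept, no run.

The important point: at t3 every value read last time is unchanged, so the dirty flag clears without a run.

Dirty set: t2, t3, t4, t5, t6, t9, t10.
Run set: t2, t4, t5, t6 (4 run).
Re-examined without running (cache reused): t3, t9, t10.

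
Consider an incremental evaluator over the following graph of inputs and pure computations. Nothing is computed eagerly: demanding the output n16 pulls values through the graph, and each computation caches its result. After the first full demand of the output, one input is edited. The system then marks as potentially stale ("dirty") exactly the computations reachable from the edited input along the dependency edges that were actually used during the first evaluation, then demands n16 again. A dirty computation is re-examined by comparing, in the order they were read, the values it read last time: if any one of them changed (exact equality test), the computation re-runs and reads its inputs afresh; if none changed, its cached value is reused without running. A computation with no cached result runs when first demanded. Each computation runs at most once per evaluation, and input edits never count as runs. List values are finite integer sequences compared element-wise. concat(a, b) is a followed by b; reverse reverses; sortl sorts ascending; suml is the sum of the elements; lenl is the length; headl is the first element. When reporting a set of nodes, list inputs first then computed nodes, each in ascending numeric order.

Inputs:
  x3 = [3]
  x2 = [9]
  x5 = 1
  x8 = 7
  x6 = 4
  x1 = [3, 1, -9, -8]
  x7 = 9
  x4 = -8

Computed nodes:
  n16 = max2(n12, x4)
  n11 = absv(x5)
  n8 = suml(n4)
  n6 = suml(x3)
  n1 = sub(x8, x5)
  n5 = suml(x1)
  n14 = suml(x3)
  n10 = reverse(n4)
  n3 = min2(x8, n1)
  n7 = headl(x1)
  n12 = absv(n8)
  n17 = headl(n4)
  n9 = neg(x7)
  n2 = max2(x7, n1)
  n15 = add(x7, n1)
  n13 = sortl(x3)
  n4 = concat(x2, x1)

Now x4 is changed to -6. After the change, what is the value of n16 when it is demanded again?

n16 now evaluates to 4.

Initial pass — values computed on the first demand:
  n4 = concat([9], [3, 1, -9, -8]) = [9, 3, 1, -9, -8]
  n8 = suml([9, 3, 1, -9, -8]) = -4
  n12 = absv(-4) = 4
  n16 = max2(4, -8) = 4

Second demand — change propagation:
  n16: re-runs because x4 -8->-6; new result 4 (unchanged).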